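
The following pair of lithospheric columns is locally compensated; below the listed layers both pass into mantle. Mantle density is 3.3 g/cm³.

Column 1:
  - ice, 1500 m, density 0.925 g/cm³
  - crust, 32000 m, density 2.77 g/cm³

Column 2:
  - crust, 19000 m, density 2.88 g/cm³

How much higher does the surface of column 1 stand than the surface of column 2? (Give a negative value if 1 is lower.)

3800 m

For any compensation level in the mantle, the mantle terms cancel and isostasy reduces to e = (Σt_1 − Σt_2) − (Σ(ρt)_1 − Σ(ρt)_2) / ρ_m.
Σt_1 = 33500 m; Σt_2 = 19000 m; Σ(ρt)_1 = 90027.5; Σ(ρt)_2 = 54720 (in m·g/cm³).
e = (33500 − 19000) − (90027.5 − 54720) / 3.3 = 3800 m.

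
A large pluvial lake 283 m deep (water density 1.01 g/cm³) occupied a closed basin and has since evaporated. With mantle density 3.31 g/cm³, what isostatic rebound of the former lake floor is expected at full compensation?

86.4 m

u = d ρ_w/ρ_m = 283 m × 1.01/3.31 = 86.4 m.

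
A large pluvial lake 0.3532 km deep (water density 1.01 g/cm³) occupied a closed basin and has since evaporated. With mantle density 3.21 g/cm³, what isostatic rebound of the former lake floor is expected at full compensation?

0.111 km

u = d ρ_w/ρ_m = 0.3532 km × 1.01/3.21 = 0.111 km.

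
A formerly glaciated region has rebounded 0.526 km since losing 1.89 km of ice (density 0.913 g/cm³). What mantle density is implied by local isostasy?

3.28 g/cm³

ρ_m = ρ_ice t / u = 0.913 × 1.89 km/0.526 km = 3.28 g/cm³.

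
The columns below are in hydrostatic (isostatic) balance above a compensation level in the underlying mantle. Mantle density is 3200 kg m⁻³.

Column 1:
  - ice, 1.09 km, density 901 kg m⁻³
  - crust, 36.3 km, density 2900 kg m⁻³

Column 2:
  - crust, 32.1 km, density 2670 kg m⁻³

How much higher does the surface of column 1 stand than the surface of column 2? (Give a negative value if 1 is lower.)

−1.13 km

For any compensation level in the mantle, the mantle terms cancel and isostasy reduces to e = (Σt_1 − Σt_2) − (Σ(ρt)_1 − Σ(ρt)_2) / ρ_m.
Σt_1 = 37.39 km; Σt_2 = 32.1 km; Σ(ρt)_1 = 106252.09; Σ(ρt)_2 = 85707 (in km·kg m⁻³).
e = (37.39 − 32.1) − (106252.09 − 85707) / 3200 = −1.13 km.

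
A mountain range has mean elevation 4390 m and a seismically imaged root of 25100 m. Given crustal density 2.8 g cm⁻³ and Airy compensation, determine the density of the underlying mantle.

3.29 g cm⁻³

Airy balance: ρ_c h = (ρ_m − ρ_c) r → ρ_m = ρ_c (1 + h/r).
ρ_m = 2.8 × (1 + 4390 m/25100 m) = 3.29 g cm⁻³.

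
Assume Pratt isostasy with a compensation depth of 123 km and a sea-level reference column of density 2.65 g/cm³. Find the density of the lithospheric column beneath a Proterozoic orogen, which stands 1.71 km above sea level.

Pratt balance: ρ_ref D = ρ (D + h).
ρ = ρ_ref D/(D + h) = 2.65 × 123 km/(123 km + 1.71 km) = 2.61 g/cm³.

2.61 g/cm³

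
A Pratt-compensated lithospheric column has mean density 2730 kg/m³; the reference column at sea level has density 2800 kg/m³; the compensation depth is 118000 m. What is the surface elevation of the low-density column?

3030 m

ρ_ref D = ρ (D + h) → h = D (ρ_ref − ρ)/ρ.
h = 118000 m × (2800 − 2730)/2730 = 3030 m.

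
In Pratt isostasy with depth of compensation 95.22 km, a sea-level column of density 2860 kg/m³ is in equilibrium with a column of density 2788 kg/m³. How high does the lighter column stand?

2.46 km

ρ_ref D = ρ (D + h) → h = D (ρ_ref − ρ)/ρ.
h = 95.22 km × (2860 − 2788)/2788 = 2.46 km.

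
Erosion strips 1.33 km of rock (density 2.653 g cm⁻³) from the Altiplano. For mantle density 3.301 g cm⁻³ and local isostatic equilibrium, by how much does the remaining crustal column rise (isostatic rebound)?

Unloading: uplift u = e ρ_c/ρ_m = 1.33 km × 2.653/3.301 = 1.07 km.

1.07 km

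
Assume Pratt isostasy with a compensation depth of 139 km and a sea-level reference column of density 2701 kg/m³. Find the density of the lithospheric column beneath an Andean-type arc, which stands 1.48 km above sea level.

2670 kg/m³

Pratt balance: ρ_ref D = ρ (D + h).
ρ = ρ_ref D/(D + h) = 2701 × 139 km/(139 km + 1.48 km) = 2670 kg/m³.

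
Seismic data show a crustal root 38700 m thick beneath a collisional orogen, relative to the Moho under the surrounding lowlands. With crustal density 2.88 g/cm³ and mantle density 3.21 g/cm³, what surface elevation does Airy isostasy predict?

4430 m

Balancing pressure at the compensation depth: ρ_c h = (ρ_m − ρ_c) r.
h = r (ρ_m − ρ_c) / ρ_c = 38700 m × (3.21 − 2.88) / 2.88 = 4430 m.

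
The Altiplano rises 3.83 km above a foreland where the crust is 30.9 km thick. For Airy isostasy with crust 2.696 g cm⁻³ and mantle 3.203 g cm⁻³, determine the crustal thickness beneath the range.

55.1 km

Root depth r = h ρ_c / (ρ_m − ρ_c) = 3.83 km × 2.696 / 0.507 = 20.37 km.
Total thickness = T + h + r = 30.9 km + 3.83 km + 20.37 km = 55.1 km.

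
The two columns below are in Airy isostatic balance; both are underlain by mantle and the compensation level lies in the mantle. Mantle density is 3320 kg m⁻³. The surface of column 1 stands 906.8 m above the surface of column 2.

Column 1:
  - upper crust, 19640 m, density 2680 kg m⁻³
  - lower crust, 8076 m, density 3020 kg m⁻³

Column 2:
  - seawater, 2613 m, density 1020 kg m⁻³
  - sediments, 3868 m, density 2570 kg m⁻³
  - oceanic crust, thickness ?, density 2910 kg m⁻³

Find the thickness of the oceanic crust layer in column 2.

7490 m

Take the compensation level at the base of the deeper column (depth z_c below the surface of column 1) and equate Σ ρ_i t_i down to z_c; mantle fills any gap and the z_c terms cancel.
Column 1: 19640×2680 + 8076×3020 + (z_c − 27716)×3320
Column 2: 906.8×0 + 2613×1020 + 3868×2570 + x×2910 + (z_c − 906.8 − 6481 − x)×3320
The z_c×3320 term appears on both sides and cancels. Collect the known terms of each column as K = Σ(ρt)_known − 3320 × (depth of known layers): K_1 = 77024720 − 3320×27716 = −14992400; K_2 = 12606020 − 3320×(906.8 + 6481) = −11921476.
Balance: K_1 = K_2 − x×(3320 − 2910), so x = (K_2 − K_1)/(3320 − 2910) = 3070920/410 = 7490 m.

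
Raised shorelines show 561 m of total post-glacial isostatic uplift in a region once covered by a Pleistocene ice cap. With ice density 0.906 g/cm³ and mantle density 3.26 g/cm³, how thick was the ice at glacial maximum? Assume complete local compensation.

u = t ρ_ice/ρ_m → t = u ρ_m/ρ_ice = 561 m × 3.26/0.906 = 2020 m.

2020 m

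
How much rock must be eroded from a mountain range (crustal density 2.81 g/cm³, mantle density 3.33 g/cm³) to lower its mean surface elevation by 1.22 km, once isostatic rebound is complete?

Net drop Δ = e − u = e − e ρ_c/ρ_m = e (ρ_m − ρ_c)/ρ_m.
e = Δ ρ_m/(ρ_m − ρ_c) = 1.22 km × 3.33/0.52 = 7.81 km.

7.81 km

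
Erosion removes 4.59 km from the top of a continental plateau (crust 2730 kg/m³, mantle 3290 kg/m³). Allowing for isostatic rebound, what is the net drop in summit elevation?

0.781 km

Rebound u = e ρ_c/ρ_m = 4.59 km × 2730/3290 = 3.809 km.
Net surface drop = e − u = 4.59 km − 3.809 km = e (ρ_m − ρ_c)/ρ_m = 0.781 km.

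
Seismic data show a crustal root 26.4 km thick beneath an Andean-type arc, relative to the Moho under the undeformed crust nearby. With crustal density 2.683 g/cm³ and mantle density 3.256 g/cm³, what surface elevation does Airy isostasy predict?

Equating mass per unit area of the two columns: ρ_c h = (ρ_m − ρ_c) r.
h = r (ρ_m − ρ_c) / ρ_c = 26.4 km × (3.256 − 2.683) / 2.683 = 5.64 km.

5.64 km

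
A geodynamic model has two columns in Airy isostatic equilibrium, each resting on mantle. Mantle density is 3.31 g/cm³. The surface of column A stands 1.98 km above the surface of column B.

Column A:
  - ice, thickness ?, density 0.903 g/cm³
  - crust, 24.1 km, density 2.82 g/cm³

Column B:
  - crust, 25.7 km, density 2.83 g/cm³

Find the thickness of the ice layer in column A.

Take the compensation level at the base of the deeper column (depth z_c below the surface of column A) and equate Σ ρ_i t_i down to z_c; mantle fills any gap and the z_c terms cancel.
Column A: x×0.903 + 24.1×2.82 + (z_c − 24.1 − x)×3.31
Column B: 1.98×0 + 25.7×2.83 + (z_c − 1.98 − 25.7)×3.31
The z_c×3.31 term appears on both sides and cancels. Collect the known terms of each column as K = Σ(ρt)_known − 3.31 × (depth of known layers): K_A = 67.962 − 3.31×24.1 = −11.809; K_B = 72.731 − 3.31×(1.98 + 25.7) = −18.8898.
Balance: K_A − x×(3.31 − 0.903) = K_B, so x = (K_A − K_B)/(3.31 − 0.903) = 7.0808/2.407 = 2.94 km.

2.94 km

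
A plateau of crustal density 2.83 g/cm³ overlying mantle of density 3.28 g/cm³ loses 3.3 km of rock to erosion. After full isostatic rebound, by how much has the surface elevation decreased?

0.453 km

Rebound u = e ρ_c/ρ_m = 3.3 km × 2.83/3.28 = 2.847 km.
Net surface drop = e − u = 3.3 km − 2.847 km = e (ρ_m − ρ_c)/ρ_m = 0.453 km.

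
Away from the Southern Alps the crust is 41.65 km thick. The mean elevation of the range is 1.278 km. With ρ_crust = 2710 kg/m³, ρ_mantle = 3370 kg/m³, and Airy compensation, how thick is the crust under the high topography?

Root depth r = h ρ_c / (ρ_m − ρ_c) = 1.278 km × 2710 / 660 = 5.248 km.
Total thickness = T + h + r = 41.65 km + 1.278 km + 5.248 km = 48.2 km.

48.2 km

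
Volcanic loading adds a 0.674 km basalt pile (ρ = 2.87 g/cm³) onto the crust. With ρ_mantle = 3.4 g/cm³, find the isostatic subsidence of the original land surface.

Subaerial loading: s = t ρ_load / ρ_m.
s = 0.674 km × 2.87/3.4 = 0.569 km.

0.569 km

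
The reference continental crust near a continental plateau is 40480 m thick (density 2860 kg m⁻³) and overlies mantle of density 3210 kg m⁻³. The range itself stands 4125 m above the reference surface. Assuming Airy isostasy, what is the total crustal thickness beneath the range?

78300 m

Root depth r = h ρ_c / (ρ_m − ρ_c) = 4125 m × 2860 / 350 = 33710 m.
Total thickness = T + h + r = 40480 m + 4125 m + 33710 m = 78300 m.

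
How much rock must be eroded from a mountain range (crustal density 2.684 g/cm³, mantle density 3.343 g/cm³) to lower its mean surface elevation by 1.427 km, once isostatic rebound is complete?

7.24 km

Net drop Δ = e − u = e − e ρ_c/ρ_m = e (ρ_m − ρ_c)/ρ_m.
e = Δ ρ_m/(ρ_m − ρ_c) = 1.427 km × 3.343/0.659 = 7.24 km.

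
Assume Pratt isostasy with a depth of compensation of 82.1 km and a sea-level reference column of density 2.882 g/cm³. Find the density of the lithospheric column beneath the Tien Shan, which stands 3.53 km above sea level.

2.76 g/cm³

Pratt balance: ρ_ref D = ρ (D + h).
ρ = ρ_ref D/(D + h) = 2.882 × 82.1 km/(82.1 km + 3.53 km) = 2.76 g/cm³.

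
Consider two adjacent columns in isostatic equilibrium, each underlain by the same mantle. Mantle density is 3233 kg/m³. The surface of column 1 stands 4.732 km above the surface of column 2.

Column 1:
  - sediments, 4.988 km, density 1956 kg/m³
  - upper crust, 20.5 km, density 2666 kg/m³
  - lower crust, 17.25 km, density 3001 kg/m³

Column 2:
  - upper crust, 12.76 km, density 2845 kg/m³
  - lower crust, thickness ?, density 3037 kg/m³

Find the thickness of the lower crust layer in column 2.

8.91 km

Take the compensation level at the base of the deeper column (depth z_c below the surface of column 1) and equate Σ ρ_i t_i down to z_c; mantle fills any gap and the z_c terms cancel.
Column 1: 4.988×1956 + 20.5×2666 + 17.25×3001 + (z_c − 42.738)×3233
Column 2: 4.732×0 + 12.76×2845 + x×3037 + (z_c − 4.732 − 12.76 − x)×3233
The z_c×3233 term appears on both sides and cancels. Collect the known terms of each column as K = Σ(ρt)_known − 3233 × (depth of known layers): K_1 = 116176.778 − 3233×42.738 = −21995.176; K_2 = 36302.2 − 3233×(4.732 + 12.76) = −20249.436.
Balance: K_1 = K_2 − x×(3233 − 3037), so x = (K_2 − K_1)/(3233 − 3037) = 1745.74/196 = 8.91 km.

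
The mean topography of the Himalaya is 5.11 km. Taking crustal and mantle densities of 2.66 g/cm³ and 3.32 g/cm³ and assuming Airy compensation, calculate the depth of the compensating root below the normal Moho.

20.6 km

In Airy isostatic equilibrium: the weight of the topography is balanced by the buoyancy of the root, ρ_c h = (ρ_m − ρ_c) r.
r = h · ρ_c / (ρ_m − ρ_c) = 5.11 km × 2.66 / (3.32 − 2.66) = 20.6 km.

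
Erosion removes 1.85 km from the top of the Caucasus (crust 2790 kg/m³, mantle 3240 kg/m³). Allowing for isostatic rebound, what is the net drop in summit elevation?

Rebound u = e ρ_c/ρ_m = 1.85 km × 2790/3240 = 1.593 km.
Net surface drop = e − u = 1.85 km − 1.593 km = e (ρ_m − ρ_c)/ρ_m = 0.257 km.

0.257 km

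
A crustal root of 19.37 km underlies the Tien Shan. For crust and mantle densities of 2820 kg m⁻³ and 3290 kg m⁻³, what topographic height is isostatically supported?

Isostatic balance requires: ρ_c h = (ρ_m − ρ_c) r.
h = r (ρ_m − ρ_c) / ρ_c = 19.37 km × (3290 − 2820) / 2820 = 3.23 km.

3.23 km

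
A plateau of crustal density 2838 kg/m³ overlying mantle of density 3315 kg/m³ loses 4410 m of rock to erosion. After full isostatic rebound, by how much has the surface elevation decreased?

Rebound u = e ρ_c/ρ_m = 4410 m × 2838/3315 = 3775 m.
Net surface drop = e − u = 4410 m − 3775 m = e (ρ_m − ρ_c)/ρ_m = 635 m.

635 m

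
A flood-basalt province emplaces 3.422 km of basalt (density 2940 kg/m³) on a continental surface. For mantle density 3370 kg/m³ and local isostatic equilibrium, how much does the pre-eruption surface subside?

Subaerial loading: s = t ρ_load / ρ_m.
s = 3.422 km × 2940/3370 = 2.99 km.

2.99 km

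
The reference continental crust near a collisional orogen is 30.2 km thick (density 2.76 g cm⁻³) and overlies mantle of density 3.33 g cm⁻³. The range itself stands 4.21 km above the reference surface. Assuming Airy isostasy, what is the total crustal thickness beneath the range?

Root depth r = h ρ_c / (ρ_m − ρ_c) = 4.21 km × 2.76 / 0.57 = 20.39 km.
Total thickness = T + h + r = 30.2 km + 4.21 km + 20.39 km = 54.8 km.

54.8 km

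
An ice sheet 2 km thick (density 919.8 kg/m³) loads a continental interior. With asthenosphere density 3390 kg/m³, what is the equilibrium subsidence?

0.543 km

Isostatic balance requires: the ice load ρ_ice t is balanced by mantle displaced below, ρ_m s.
s = t ρ_ice / ρ_m = 2 km × 919.8/3390 = 0.543 km.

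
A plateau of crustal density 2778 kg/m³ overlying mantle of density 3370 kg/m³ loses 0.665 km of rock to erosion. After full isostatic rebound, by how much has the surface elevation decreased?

0.117 km

Rebound u = e ρ_c/ρ_m = 0.665 km × 2778/3370 = 0.5482 km.
Net surface drop = e − u = 0.665 km − 0.5482 km = e (ρ_m − ρ_c)/ρ_m = 0.117 km.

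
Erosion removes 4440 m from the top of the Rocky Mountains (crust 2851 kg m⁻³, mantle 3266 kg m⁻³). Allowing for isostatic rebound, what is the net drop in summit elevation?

564 m

Rebound u = e ρ_c/ρ_m = 4440 m × 2851/3266 = 3876 m.
Net surface drop = e − u = 4440 m − 3876 m = e (ρ_m − ρ_c)/ρ_m = 564 m.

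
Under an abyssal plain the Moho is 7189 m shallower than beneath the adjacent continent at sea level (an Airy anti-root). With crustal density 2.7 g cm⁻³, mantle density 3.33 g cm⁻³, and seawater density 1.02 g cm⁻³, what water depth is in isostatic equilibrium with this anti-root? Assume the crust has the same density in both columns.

Replacing a thickness d of crust by seawater at the top must be balanced by replacing crust with mantle at the base: d (ρ_c − ρ_w) = a (ρ_m − ρ_c).
d = a (ρ_m − ρ_c)/(ρ_c − ρ_w) = 7189 m × 0.63/1.68 = 2700 m.

2700 m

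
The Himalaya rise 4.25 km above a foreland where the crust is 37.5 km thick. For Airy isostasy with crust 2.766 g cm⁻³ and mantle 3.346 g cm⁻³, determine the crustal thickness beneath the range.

Root depth r = h ρ_c / (ρ_m − ρ_c) = 4.25 km × 2.766 / 0.58 = 20.27 km.
Total thickness = T + h + r = 37.5 km + 4.25 km + 20.27 km = 62 km.

62 km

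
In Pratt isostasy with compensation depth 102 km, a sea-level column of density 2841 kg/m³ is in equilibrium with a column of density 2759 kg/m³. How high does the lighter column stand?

ρ_ref D = ρ (D + h) → h = D (ρ_ref − ρ)/ρ.
h = 102 km × (2841 − 2759)/2759 = 3.03 km.

3.03 km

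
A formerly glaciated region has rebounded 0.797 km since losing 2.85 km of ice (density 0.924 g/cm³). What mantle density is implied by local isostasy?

3.3 g/cm³

ρ_m = ρ_ice t / u = 0.924 × 2.85 km/0.797 km = 3.3 g/cm³.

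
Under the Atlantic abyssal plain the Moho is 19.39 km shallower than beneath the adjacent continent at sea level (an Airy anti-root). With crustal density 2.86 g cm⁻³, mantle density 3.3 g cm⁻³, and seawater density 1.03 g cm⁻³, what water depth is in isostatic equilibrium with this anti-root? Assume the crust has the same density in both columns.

Replacing a thickness d of crust by seawater at the top must be balanced by replacing crust with mantle at the base: d (ρ_c − ρ_w) = a (ρ_m − ρ_c).
d = a (ρ_m − ρ_c)/(ρ_c − ρ_w) = 19.39 km × 0.44/1.83 = 4.66 km.

4.66 km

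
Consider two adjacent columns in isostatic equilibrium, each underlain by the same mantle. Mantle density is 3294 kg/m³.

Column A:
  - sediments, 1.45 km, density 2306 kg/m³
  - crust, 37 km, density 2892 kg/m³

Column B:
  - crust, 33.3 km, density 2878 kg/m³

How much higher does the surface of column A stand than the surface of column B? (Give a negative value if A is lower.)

0.745 km

For any compensation level in the mantle, the mantle terms cancel and isostasy reduces to e = (Σt_A − Σt_B) − (Σ(ρt)_A − Σ(ρt)_B) / ρ_m.
Σt_A = 38.45 km; Σt_B = 33.3 km; Σ(ρt)_A = 110347.7; Σ(ρt)_B = 95837.4 (in km·kg/m³).
e = (38.45 − 33.3) − (110347.7 − 95837.4) / 3294 = 0.745 km.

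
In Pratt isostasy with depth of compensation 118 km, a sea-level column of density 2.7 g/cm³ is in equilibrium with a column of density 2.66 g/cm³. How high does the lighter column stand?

1.77 km

ρ_ref D = ρ (D + h) → h = D (ρ_ref − ρ)/ρ.
h = 118 km × (2.7 − 2.66)/2.66 = 1.77 km.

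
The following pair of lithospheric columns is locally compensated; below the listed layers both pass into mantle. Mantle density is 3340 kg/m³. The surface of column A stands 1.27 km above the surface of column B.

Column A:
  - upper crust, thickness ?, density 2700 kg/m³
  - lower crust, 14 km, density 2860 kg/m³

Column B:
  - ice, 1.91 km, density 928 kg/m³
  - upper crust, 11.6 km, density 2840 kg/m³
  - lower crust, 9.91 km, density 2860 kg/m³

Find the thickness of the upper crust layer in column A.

Take the compensation level at the base of the deeper column (depth z_c below the surface of column A) and equate Σ ρ_i t_i down to z_c; mantle fills any gap and the z_c terms cancel.
Column A: x×2700 + 14×2860 + (z_c − 14 − x)×3340
Column B: 1.27×0 + 1.91×928 + 11.6×2840 + 9.91×2860 + (z_c − 1.27 − 23.42)×3340
The z_c×3340 term appears on both sides and cancels. Collect the known terms of each column as K = Σ(ρt)_known − 3340 × (depth of known layers): K_A = 40040 − 3340×14 = −6720; K_B = 63059.08 − 3340×(1.27 + 23.42) = −19405.52.
Balance: K_A − x×(3340 − 2700) = K_B, so x = (K_A − K_B)/(3340 − 2700) = 12685.5/640 = 19.8 km.

19.8 km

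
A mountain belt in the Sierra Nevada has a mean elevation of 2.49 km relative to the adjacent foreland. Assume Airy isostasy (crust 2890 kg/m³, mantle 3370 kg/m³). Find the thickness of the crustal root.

15 km

Isostatic balance requires: the weight of the topography is balanced by the buoyancy of the root, ρ_c h = (ρ_m − ρ_c) r.
r = h · ρ_c / (ρ_m − ρ_c) = 2.49 km × 2890 / (3370 − 2890) = 15 km.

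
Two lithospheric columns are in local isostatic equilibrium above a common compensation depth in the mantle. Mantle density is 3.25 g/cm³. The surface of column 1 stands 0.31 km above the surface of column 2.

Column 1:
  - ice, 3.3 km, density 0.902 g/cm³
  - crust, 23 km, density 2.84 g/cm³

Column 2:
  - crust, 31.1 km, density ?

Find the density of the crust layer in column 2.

Take the compensation level at the base of the deeper column (depth z_c below the surface of column 1) and equate Σ ρ_i t_i down to z_c; mantle fills any gap and the z_c terms cancel.
Column 1: 3.3×0.902 + 23×2.84 + (z_c − 26.3)×3.25
Column 2: 0.31×0 + 31.1×ρ + (z_c − 0.31 − 31.1)×3.25
The z_c×3.25 term appears on both sides and cancels. Collect the known terms of each column as K = Σ(ρt)_known − 3.25 × (depth of known layers): K_1 = 68.2966 − 3.25×26.3 = −17.1784; K_2 = 0 − 3.25×(0.31 + 31.1) = −102.0825.
Balance: K_1 = K_2 + 31.1×ρ, so ρ = (K_1 − K_2)/31.1 = 84.9041/31.1 = 2.73 g/cm³.

2.73 g/cm³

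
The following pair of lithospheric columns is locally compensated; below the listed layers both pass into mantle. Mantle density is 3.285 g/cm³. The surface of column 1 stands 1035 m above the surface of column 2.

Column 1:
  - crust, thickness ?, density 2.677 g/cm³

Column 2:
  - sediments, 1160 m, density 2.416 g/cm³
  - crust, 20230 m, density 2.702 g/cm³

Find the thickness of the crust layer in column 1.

Take the compensation level at the base of the deeper column (depth z_c below the surface of column 1) and equate Σ ρ_i t_i down to z_c; mantle fills any gap and the z_c terms cancel.
Column 1: x×2.677 + (z_c − 0 − x)×3.285
Column 2: 1035×0 + 1160×2.416 + 20230×2.702 + (z_c − 1035 − 21390)×3.285
The z_c×3.285 term appears on both sides and cancels. Collect the known terms of each column as K = Σ(ρt)_known − 3.285 × (depth of known layers): K_1 = 0 − 3.285×0 = 0; K_2 = 57464.02 − 3.285×(1035 + 21390) = −16202.105.
Balance: K_1 − x×(3.285 − 2.677) = K_2, so x = (K_1 − K_2)/(3.285 − 2.677) = 16202.1/0.608 = 26600 m.

26600 m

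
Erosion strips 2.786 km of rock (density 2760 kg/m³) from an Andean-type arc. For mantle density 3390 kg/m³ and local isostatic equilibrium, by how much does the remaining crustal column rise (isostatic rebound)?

Unloading: uplift u = e ρ_c/ρ_m = 2.786 km × 2760/3390 = 2.27 km.

2.27 km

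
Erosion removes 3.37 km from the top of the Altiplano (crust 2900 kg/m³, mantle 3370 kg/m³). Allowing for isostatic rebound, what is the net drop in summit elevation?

Rebound u = e ρ_c/ρ_m = 3.37 km × 2900/3370 = 2.9 km.
Net surface drop = e − u = 3.37 km − 2.9 km = e (ρ_m − ρ_c)/ρ_m = 0.47 km.

0.47 km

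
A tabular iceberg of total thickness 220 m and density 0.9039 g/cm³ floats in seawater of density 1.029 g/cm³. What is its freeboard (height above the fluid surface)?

26.7 m

Floating equilibrium: submerged depth d = t ρ_obj/ρ_fluid = 220 m × 0.9039/1.029 = 193.3 m.
Freeboard = t − d = 220 m − 193.3 m = 26.7 m.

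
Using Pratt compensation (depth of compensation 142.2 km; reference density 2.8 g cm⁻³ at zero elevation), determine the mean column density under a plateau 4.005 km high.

Pratt balance: ρ_ref D = ρ (D + h).
ρ = ρ_ref D/(D + h) = 2.8 × 142.2 km/(142.2 km + 4.005 km) = 2.72 g cm⁻³.

2.72 g cm⁻³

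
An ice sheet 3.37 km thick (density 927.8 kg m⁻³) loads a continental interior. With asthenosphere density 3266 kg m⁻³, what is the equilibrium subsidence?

0.957 km

Equating mass per unit area of the two columns: the ice load ρ_ice t is balanced by mantle displaced below, ρ_m s.
s = t ρ_ice / ρ_m = 3.37 km × 927.8/3266 = 0.957 km.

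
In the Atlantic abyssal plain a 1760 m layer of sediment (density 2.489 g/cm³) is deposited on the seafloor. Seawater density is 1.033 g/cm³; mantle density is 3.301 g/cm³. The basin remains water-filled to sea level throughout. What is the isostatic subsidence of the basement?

1130 m

Submarine loading: the sediment displaces seawater, and the subsidence is in turn flooded, so s (ρ_m − ρ_w) = t (ρ_sed − ρ_w).
s = 1760 m × (2.489 − 1.033) / (3.301 − 1.033) = 1130 m.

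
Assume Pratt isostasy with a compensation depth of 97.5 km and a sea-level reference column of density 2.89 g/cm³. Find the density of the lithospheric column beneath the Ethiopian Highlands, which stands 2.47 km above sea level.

2.82 g/cm³

Pratt balance: ρ_ref D = ρ (D + h).
ρ = ρ_ref D/(D + h) = 2.89 × 97.5 km/(97.5 km + 2.47 km) = 2.82 g/cm³.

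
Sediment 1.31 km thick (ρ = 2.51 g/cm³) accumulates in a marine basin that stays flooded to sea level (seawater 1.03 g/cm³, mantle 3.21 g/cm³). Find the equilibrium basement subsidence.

0.889 km

Submarine loading: the sediment displaces seawater, and the subsidence is in turn flooded, so s (ρ_m − ρ_w) = t (ρ_sed − ρ_w).
s = 1.31 km × (2.51 − 1.03) / (3.21 − 1.03) = 0.889 km.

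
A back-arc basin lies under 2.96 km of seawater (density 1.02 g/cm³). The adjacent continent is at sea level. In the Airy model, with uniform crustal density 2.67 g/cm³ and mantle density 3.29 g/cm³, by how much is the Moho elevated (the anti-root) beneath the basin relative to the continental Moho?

Equating mass per unit area of the two columns: replacing crust with seawater at the top is compensated by replacing crust with mantle at the base: d (ρ_c − ρ_w) = a (ρ_m − ρ_c).
a = d (ρ_c − ρ_w)/(ρ_m − ρ_c) = 2.96 km × 1.65/0.62 = 7.88 km.

7.88 km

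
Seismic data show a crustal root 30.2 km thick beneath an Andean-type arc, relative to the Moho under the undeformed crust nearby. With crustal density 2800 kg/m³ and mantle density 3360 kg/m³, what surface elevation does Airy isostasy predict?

6.04 km

For local isostatic compensation: ρ_c h = (ρ_m − ρ_c) r.
h = r (ρ_m − ρ_c) / ρ_c = 30.2 km × (3360 − 2800) / 2800 = 6.04 km.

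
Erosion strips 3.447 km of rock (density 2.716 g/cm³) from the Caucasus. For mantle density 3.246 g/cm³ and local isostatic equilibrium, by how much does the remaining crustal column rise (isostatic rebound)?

Unloading: uplift u = e ρ_c/ρ_m = 3.447 km × 2.716/3.246 = 2.88 km.

2.88 km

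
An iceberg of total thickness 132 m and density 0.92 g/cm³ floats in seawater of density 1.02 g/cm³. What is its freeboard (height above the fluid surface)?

Floating equilibrium: submerged depth d = t ρ_obj/ρ_fluid = 132 m × 0.92/1.02 = 119.1 m.
Freeboard = t − d = 132 m − 119.1 m = 12.9 m.

12.9 m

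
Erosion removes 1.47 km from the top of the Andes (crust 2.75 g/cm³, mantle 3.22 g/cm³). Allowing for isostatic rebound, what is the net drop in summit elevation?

Rebound u = e ρ_c/ρ_m = 1.47 km × 2.75/3.22 = 1.255 km.
Net surface drop = e − u = 1.47 km − 1.255 km = e (ρ_m − ρ_c)/ρ_m = 0.215 km.

0.215 km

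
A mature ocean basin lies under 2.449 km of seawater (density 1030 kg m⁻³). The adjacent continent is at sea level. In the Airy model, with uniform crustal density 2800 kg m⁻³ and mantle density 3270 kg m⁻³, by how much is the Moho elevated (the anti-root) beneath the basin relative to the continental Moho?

9.22 km

In Airy isostatic equilibrium: replacing crust with seawater at the top is compensated by replacing crust with mantle at the base: d (ρ_c − ρ_w) = a (ρ_m − ρ_c).
a = d (ρ_c − ρ_w)/(ρ_m − ρ_c) = 2.449 km × 1770/470 = 9.22 km.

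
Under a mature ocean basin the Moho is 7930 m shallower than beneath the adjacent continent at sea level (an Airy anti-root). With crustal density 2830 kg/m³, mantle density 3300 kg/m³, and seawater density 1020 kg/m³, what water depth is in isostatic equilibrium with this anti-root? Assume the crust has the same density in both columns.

Replacing a thickness d of crust by seawater at the top must be balanced by replacing crust with mantle at the base: d (ρ_c − ρ_w) = a (ρ_m − ρ_c).
d = a (ρ_m − ρ_c)/(ρ_c − ρ_w) = 7930 m × 470/1810 = 2060 m.

2060 m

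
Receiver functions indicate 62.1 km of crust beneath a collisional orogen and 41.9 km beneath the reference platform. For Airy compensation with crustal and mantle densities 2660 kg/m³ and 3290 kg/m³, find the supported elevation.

Excess crust Δ = 62.1 km − 41.9 km = 20.2 km, split between elevation h and root r with h + r = Δ.
Airy balance ρ_c h = (ρ_m − ρ_c) r gives r = h ρ_c/(ρ_m − ρ_c), so h (1 + ρ_c/(ρ_m − ρ_c)) = Δ, i.e. h = Δ (ρ_m − ρ_c)/ρ_m.
h = 20.2 km × 630/3290 = 3.87 km.

3.87 km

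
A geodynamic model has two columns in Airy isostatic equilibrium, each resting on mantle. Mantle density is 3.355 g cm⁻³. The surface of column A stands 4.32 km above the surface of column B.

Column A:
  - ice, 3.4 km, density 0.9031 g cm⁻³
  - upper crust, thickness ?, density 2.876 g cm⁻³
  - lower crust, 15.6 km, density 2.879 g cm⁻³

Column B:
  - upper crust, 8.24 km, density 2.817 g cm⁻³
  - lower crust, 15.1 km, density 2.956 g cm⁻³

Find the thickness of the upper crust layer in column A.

Take the compensation level at the base of the deeper column (depth z_c below the surface of column A) and equate Σ ρ_i t_i down to z_c; mantle fills any gap and the z_c terms cancel.
Column A: 3.4×0.9031 + x×2.876 + 15.6×2.879 + (z_c − 19 − x)×3.355
Column B: 4.32×0 + 8.24×2.817 + 15.1×2.956 + (z_c − 4.32 − 23.34)×3.355
The z_c×3.355 term appears on both sides and cancels. Collect the known terms of each column as K = Σ(ρt)_known − 3.355 × (depth of known layers): K_A = 47.98294 − 3.355×19 = −15.76206; K_B = 67.84768 − 3.355×(4.32 + 23.34) = −24.95162.
Balance: K_A − x×(3.355 − 2.876) = K_B, so x = (K_A − K_B)/(3.355 − 2.876) = 9.18956/0.479 = 19.2 km.

19.2 km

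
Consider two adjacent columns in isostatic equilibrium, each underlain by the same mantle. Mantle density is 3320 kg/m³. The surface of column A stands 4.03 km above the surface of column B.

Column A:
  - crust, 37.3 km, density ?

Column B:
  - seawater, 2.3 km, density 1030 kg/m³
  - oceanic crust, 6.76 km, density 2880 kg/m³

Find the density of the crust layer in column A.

Take the compensation level at the base of the deeper column (depth z_c below the surface of column A) and equate Σ ρ_i t_i down to z_c; mantle fills any gap and the z_c terms cancel.
Column A: 37.3×ρ + (z_c − 37.3)×3320
Column B: 4.03×0 + 2.3×1030 + 6.76×2880 + (z_c − 4.03 − 9.06)×3320
The z_c×3320 term appears on both sides and cancels. Collect the known terms of each column as K = Σ(ρt)_known − 3320 × (depth of known layers): K_A = 0 − 3320×37.3 = −123836; K_B = 21837.8 − 3320×(4.03 + 9.06) = −21621.
Balance: K_A + 37.3×ρ = K_B, so ρ = (K_B − K_A)/37.3 = 102215/37.3 = 2740 kg/m³.

2740 kg/m³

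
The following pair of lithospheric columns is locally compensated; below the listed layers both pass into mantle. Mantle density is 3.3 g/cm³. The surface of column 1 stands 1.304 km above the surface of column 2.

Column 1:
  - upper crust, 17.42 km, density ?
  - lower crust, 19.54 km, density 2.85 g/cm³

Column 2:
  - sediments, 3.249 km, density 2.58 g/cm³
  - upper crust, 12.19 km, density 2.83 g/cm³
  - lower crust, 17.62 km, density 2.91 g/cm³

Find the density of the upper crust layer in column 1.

2.7 g/cm³

Take the compensation level at the base of the deeper column (depth z_c below the surface of column 1) and equate Σ ρ_i t_i down to z_c; mantle fills any gap and the z_c terms cancel.
Column 1: 17.42×ρ + 19.54×2.85 + (z_c − 36.96)×3.3
Column 2: 1.304×0 + 3.249×2.58 + 12.19×2.83 + 17.62×2.91 + (z_c − 1.304 − 33.059)×3.3
The z_c×3.3 term appears on both sides and cancels. Collect the known terms of each column as K = Σ(ρt)_known − 3.3 × (depth of known layers): K_1 = 55.689 − 3.3×36.96 = −66.279; K_2 = 94.15432 − 3.3×(1.304 + 33.059) = −19.24358.
Balance: K_1 + 17.42×ρ = K_2, so ρ = (K_2 − K_1)/17.42 = 47.0354/17.42 = 2.7 g/cm³.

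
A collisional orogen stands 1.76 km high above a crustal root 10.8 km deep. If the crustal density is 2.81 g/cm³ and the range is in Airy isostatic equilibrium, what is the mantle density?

Airy balance: ρ_c h = (ρ_m − ρ_c) r → ρ_m = ρ_c (1 + h/r).
ρ_m = 2.81 × (1 + 1.76 km/10.8 km) = 3.27 g/cm³.

3.27 g/cm³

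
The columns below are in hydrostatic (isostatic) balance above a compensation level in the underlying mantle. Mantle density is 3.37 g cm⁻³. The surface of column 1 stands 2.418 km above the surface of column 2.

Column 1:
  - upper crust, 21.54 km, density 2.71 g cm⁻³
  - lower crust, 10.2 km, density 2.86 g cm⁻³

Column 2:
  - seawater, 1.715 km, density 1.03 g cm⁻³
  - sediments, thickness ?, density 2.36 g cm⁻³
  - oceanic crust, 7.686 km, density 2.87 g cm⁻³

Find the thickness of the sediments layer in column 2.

Take the compensation level at the base of the deeper column (depth z_c below the surface of column 1) and equate Σ ρ_i t_i down to z_c; mantle fills any gap and the z_c terms cancel.
Column 1: 21.54×2.71 + 10.2×2.86 + (z_c − 31.74)×3.37
Column 2: 2.418×0 + 1.715×1.03 + x×2.36 + 7.686×2.87 + (z_c − 2.418 − 9.401 − x)×3.37
The z_c×3.37 term appears on both sides and cancels. Collect the known terms of each column as K = Σ(ρt)_known − 3.37 × (depth of known layers): K_1 = 87.5454 − 3.37×31.74 = −19.4184; K_2 = 23.82527 − 3.37×(2.418 + 9.401) = −16.00476.
Balance: K_1 = K_2 − x×(3.37 − 2.36), so x = (K_2 − K_1)/(3.37 − 2.36) = 3.41364/1.01 = 3.38 km.

3.38 km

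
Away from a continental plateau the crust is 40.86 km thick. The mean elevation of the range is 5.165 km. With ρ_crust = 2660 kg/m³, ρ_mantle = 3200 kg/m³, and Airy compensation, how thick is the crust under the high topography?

71.5 km

Root depth r = h ρ_c / (ρ_m − ρ_c) = 5.165 km × 2660 / 540 = 25.44 km.
Total thickness = T + h + r = 40.86 km + 5.165 km + 25.44 km = 71.5 km.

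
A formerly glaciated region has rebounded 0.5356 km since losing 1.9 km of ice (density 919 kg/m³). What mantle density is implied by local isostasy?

3260 kg/m³

ρ_m = ρ_ice t / u = 919 × 1.9 km/0.5356 km = 3260 kg/m³.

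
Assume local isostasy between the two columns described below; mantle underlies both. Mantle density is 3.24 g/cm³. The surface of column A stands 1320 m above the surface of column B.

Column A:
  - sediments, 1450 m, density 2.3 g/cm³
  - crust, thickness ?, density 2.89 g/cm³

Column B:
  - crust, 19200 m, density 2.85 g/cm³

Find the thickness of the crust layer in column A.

Take the compensation level at the base of the deeper column (depth z_c below the surface of column A) and equate Σ ρ_i t_i down to z_c; mantle fills any gap and the z_c terms cancel.
Column A: 1450×2.3 + x×2.89 + (z_c − 1450 − x)×3.24
Column B: 1320×0 + 19200×2.85 + (z_c − 1320 − 19200)×3.24
The z_c×3.24 term appears on both sides and cancels. Collect the known terms of each column as K = Σ(ρt)_known − 3.24 × (depth of known layers): K_A = 3335 − 3.24×1450 = −1363; K_B = 54720 − 3.24×(1320 + 19200) = −11764.8.
Balance: K_A − x×(3.24 − 2.89) = K_B, so x = (K_A − K_B)/(3.24 − 2.89) = 10401.8/0.35 = 29700 m.

29700 m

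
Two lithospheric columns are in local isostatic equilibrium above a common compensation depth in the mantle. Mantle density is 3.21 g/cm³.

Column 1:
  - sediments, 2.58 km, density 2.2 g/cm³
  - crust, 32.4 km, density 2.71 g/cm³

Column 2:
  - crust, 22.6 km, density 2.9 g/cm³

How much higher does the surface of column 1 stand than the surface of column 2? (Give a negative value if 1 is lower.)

3.68 km

For any compensation level in the mantle, the mantle terms cancel and isostasy reduces to e = (Σt_1 − Σt_2) − (Σ(ρt)_1 − Σ(ρt)_2) / ρ_m.
Σt_1 = 34.98 km; Σt_2 = 22.6 km; Σ(ρt)_1 = 93.48; Σ(ρt)_2 = 65.54 (in km·g/cm³).
e = (34.98 − 22.6) − (93.48 − 65.54) / 3.21 = 3.68 km.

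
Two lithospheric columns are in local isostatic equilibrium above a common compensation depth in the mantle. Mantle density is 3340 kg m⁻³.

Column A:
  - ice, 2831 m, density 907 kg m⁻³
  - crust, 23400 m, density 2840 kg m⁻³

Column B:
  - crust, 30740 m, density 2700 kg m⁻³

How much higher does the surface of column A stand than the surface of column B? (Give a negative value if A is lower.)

For any compensation level in the mantle, the mantle terms cancel and isostasy reduces to e = (Σt_A − Σt_B) − (Σ(ρt)_A − Σ(ρt)_B) / ρ_m.
Σt_A = 26231 m; Σt_B = 30740 m; Σ(ρt)_A = 69023717; Σ(ρt)_B = 82998000 (in m·kg m⁻³).
e = (26231 − 30740) − (69023717 − 82998000) / 3340 = −325 m.

−325 m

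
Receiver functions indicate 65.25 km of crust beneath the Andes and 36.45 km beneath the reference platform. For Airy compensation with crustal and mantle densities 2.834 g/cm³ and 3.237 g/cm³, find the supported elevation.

Excess crust Δ = 65.25 km − 36.45 km = 28.8 km, split between elevation h and root r with h + r = Δ.
Airy balance ρ_c h = (ρ_m − ρ_c) r gives r = h ρ_c/(ρ_m − ρ_c), so h (1 + ρ_c/(ρ_m − ρ_c)) = Δ, i.e. h = Δ (ρ_m − ρ_c)/ρ_m.
h = 28.8 km × 0.403/3.237 = 3.59 km.

3.59 km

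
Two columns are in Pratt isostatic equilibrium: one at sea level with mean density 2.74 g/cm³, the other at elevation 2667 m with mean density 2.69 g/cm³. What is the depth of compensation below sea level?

143000 m

ρ_ref D = ρ (D + h) → D (ρ_ref − ρ) = ρ h.
D = ρ h/(ρ_ref − ρ) = 2.69 × 2667 m/(2.74 − 2.69) = 143000 m.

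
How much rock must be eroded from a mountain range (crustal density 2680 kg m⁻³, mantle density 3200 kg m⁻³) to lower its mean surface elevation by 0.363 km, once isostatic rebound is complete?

Net drop Δ = e − u = e − e ρ_c/ρ_m = e (ρ_m − ρ_c)/ρ_m.
e = Δ ρ_m/(ρ_m − ρ_c) = 0.363 km × 3200/520 = 2.23 km.

2.23 km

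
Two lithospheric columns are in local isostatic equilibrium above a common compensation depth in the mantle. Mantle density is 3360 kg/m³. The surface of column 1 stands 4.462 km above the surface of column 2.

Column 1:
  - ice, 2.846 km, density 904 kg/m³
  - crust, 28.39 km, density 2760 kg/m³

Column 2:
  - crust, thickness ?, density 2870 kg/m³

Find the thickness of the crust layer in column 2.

Take the compensation level at the base of the deeper column (depth z_c below the surface of column 1) and equate Σ ρ_i t_i down to z_c; mantle fills any gap and the z_c terms cancel.
Column 1: 2.846×904 + 28.39×2760 + (z_c − 31.236)×3360
Column 2: 4.462×0 + x×2870 + (z_c − 4.462 − 0 − x)×3360
The z_c×3360 term appears on both sides and cancels. Collect the known terms of each column as K = Σ(ρt)_known − 3360 × (depth of known layers): K_1 = 80929.184 − 3360×31.236 = −24023.776; K_2 = 0 − 3360×(4.462 + 0) = −14992.32.
Balance: K_1 = K_2 − x×(3360 − 2870), so x = (K_2 − K_1)/(3360 − 2870) = 9031.46/490 = 18.4 km.

18.4 km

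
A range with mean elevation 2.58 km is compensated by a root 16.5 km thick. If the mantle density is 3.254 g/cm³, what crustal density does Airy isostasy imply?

2.81 g/cm³

ρ_c h = (ρ_m − ρ_c) r → ρ_c (h + r) = ρ_m r → ρ_c = ρ_m r / (h + r).
ρ_c = 3.254 × 16.5 km / (2.58 km + 16.5 km) = 2.81 g/cm³.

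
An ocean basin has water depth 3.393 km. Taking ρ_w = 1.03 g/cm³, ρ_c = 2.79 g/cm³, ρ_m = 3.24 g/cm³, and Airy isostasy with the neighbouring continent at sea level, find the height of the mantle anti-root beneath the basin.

13.3 km

By Archimedes' principle applied to the lithosphere: replacing crust with seawater at the top is compensated by replacing crust with mantle at the base: d (ρ_c − ρ_w) = a (ρ_m − ρ_c).
a = d (ρ_c − ρ_w)/(ρ_m − ρ_c) = 3.393 km × 1.76/0.45 = 13.3 km.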